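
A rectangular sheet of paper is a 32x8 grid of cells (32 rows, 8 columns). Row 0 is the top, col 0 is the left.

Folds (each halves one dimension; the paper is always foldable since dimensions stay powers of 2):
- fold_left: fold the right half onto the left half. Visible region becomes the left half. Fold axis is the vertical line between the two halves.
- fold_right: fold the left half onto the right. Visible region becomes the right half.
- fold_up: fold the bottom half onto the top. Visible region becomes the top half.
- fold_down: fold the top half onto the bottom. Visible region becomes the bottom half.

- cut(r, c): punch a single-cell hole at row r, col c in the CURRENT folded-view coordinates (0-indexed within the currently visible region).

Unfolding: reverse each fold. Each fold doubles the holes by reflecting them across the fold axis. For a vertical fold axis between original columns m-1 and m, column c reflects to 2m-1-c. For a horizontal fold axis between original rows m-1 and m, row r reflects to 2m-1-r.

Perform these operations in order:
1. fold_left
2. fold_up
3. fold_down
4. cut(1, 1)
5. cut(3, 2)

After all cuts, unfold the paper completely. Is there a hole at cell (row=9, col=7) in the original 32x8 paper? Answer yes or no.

Op 1 fold_left: fold axis v@4; visible region now rows[0,32) x cols[0,4) = 32x4
Op 2 fold_up: fold axis h@16; visible region now rows[0,16) x cols[0,4) = 16x4
Op 3 fold_down: fold axis h@8; visible region now rows[8,16) x cols[0,4) = 8x4
Op 4 cut(1, 1): punch at orig (9,1); cuts so far [(9, 1)]; region rows[8,16) x cols[0,4) = 8x4
Op 5 cut(3, 2): punch at orig (11,2); cuts so far [(9, 1), (11, 2)]; region rows[8,16) x cols[0,4) = 8x4
Unfold 1 (reflect across h@8): 4 holes -> [(4, 2), (6, 1), (9, 1), (11, 2)]
Unfold 2 (reflect across h@16): 8 holes -> [(4, 2), (6, 1), (9, 1), (11, 2), (20, 2), (22, 1), (25, 1), (27, 2)]
Unfold 3 (reflect across v@4): 16 holes -> [(4, 2), (4, 5), (6, 1), (6, 6), (9, 1), (9, 6), (11, 2), (11, 5), (20, 2), (20, 5), (22, 1), (22, 6), (25, 1), (25, 6), (27, 2), (27, 5)]
Holes: [(4, 2), (4, 5), (6, 1), (6, 6), (9, 1), (9, 6), (11, 2), (11, 5), (20, 2), (20, 5), (22, 1), (22, 6), (25, 1), (25, 6), (27, 2), (27, 5)]

Answer: no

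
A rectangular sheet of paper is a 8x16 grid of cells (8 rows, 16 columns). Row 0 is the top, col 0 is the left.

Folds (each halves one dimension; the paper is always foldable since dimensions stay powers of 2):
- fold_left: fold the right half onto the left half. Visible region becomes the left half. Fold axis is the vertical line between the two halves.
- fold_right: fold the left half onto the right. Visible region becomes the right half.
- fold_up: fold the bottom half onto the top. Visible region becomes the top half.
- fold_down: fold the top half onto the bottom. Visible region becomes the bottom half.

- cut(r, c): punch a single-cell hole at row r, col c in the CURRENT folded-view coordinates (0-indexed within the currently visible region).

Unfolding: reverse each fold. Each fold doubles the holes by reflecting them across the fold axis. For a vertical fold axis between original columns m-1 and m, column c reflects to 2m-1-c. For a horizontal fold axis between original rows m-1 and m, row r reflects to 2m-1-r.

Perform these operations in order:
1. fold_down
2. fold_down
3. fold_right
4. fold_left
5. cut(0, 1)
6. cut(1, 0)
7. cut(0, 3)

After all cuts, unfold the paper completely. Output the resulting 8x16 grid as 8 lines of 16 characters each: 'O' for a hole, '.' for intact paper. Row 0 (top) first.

Op 1 fold_down: fold axis h@4; visible region now rows[4,8) x cols[0,16) = 4x16
Op 2 fold_down: fold axis h@6; visible region now rows[6,8) x cols[0,16) = 2x16
Op 3 fold_right: fold axis v@8; visible region now rows[6,8) x cols[8,16) = 2x8
Op 4 fold_left: fold axis v@12; visible region now rows[6,8) x cols[8,12) = 2x4
Op 5 cut(0, 1): punch at orig (6,9); cuts so far [(6, 9)]; region rows[6,8) x cols[8,12) = 2x4
Op 6 cut(1, 0): punch at orig (7,8); cuts so far [(6, 9), (7, 8)]; region rows[6,8) x cols[8,12) = 2x4
Op 7 cut(0, 3): punch at orig (6,11); cuts so far [(6, 9), (6, 11), (7, 8)]; region rows[6,8) x cols[8,12) = 2x4
Unfold 1 (reflect across v@12): 6 holes -> [(6, 9), (6, 11), (6, 12), (6, 14), (7, 8), (7, 15)]
Unfold 2 (reflect across v@8): 12 holes -> [(6, 1), (6, 3), (6, 4), (6, 6), (6, 9), (6, 11), (6, 12), (6, 14), (7, 0), (7, 7), (7, 8), (7, 15)]
Unfold 3 (reflect across h@6): 24 holes -> [(4, 0), (4, 7), (4, 8), (4, 15), (5, 1), (5, 3), (5, 4), (5, 6), (5, 9), (5, 11), (5, 12), (5, 14), (6, 1), (6, 3), (6, 4), (6, 6), (6, 9), (6, 11), (6, 12), (6, 14), (7, 0), (7, 7), (7, 8), (7, 15)]
Unfold 4 (reflect across h@4): 48 holes -> [(0, 0), (0, 7), (0, 8), (0, 15), (1, 1), (1, 3), (1, 4), (1, 6), (1, 9), (1, 11), (1, 12), (1, 14), (2, 1), (2, 3), (2, 4), (2, 6), (2, 9), (2, 11), (2, 12), (2, 14), (3, 0), (3, 7), (3, 8), (3, 15), (4, 0), (4, 7), (4, 8), (4, 15), (5, 1), (5, 3), (5, 4), (5, 6), (5, 9), (5, 11), (5, 12), (5, 14), (6, 1), (6, 3), (6, 4), (6, 6), (6, 9), (6, 11), (6, 12), (6, 14), (7, 0), (7, 7), (7, 8), (7, 15)]

Answer: O......OO......O
.O.OO.O..O.OO.O.
.O.OO.O..O.OO.O.
O......OO......O
O......OO......O
.O.OO.O..O.OO.O.
.O.OO.O..O.OO.O.
O......OO......O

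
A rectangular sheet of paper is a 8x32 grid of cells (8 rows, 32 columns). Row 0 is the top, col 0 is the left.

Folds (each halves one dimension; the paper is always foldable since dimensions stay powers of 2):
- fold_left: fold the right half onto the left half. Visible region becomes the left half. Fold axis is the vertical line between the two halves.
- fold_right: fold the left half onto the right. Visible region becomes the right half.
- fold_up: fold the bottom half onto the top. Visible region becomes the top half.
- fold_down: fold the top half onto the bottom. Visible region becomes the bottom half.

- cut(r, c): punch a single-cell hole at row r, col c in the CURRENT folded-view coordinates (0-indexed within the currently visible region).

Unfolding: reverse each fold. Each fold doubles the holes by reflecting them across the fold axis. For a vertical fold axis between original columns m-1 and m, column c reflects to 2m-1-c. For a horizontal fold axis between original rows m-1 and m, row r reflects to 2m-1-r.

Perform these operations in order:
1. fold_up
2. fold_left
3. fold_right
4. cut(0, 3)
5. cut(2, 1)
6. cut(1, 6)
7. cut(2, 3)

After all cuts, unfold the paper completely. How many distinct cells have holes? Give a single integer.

Op 1 fold_up: fold axis h@4; visible region now rows[0,4) x cols[0,32) = 4x32
Op 2 fold_left: fold axis v@16; visible region now rows[0,4) x cols[0,16) = 4x16
Op 3 fold_right: fold axis v@8; visible region now rows[0,4) x cols[8,16) = 4x8
Op 4 cut(0, 3): punch at orig (0,11); cuts so far [(0, 11)]; region rows[0,4) x cols[8,16) = 4x8
Op 5 cut(2, 1): punch at orig (2,9); cuts so far [(0, 11), (2, 9)]; region rows[0,4) x cols[8,16) = 4x8
Op 6 cut(1, 6): punch at orig (1,14); cuts so far [(0, 11), (1, 14), (2, 9)]; region rows[0,4) x cols[8,16) = 4x8
Op 7 cut(2, 3): punch at orig (2,11); cuts so far [(0, 11), (1, 14), (2, 9), (2, 11)]; region rows[0,4) x cols[8,16) = 4x8
Unfold 1 (reflect across v@8): 8 holes -> [(0, 4), (0, 11), (1, 1), (1, 14), (2, 4), (2, 6), (2, 9), (2, 11)]
Unfold 2 (reflect across v@16): 16 holes -> [(0, 4), (0, 11), (0, 20), (0, 27), (1, 1), (1, 14), (1, 17), (1, 30), (2, 4), (2, 6), (2, 9), (2, 11), (2, 20), (2, 22), (2, 25), (2, 27)]
Unfold 3 (reflect across h@4): 32 holes -> [(0, 4), (0, 11), (0, 20), (0, 27), (1, 1), (1, 14), (1, 17), (1, 30), (2, 4), (2, 6), (2, 9), (2, 11), (2, 20), (2, 22), (2, 25), (2, 27), (5, 4), (5, 6), (5, 9), (5, 11), (5, 20), (5, 22), (5, 25), (5, 27), (6, 1), (6, 14), (6, 17), (6, 30), (7, 4), (7, 11), (7, 20), (7, 27)]

Answer: 32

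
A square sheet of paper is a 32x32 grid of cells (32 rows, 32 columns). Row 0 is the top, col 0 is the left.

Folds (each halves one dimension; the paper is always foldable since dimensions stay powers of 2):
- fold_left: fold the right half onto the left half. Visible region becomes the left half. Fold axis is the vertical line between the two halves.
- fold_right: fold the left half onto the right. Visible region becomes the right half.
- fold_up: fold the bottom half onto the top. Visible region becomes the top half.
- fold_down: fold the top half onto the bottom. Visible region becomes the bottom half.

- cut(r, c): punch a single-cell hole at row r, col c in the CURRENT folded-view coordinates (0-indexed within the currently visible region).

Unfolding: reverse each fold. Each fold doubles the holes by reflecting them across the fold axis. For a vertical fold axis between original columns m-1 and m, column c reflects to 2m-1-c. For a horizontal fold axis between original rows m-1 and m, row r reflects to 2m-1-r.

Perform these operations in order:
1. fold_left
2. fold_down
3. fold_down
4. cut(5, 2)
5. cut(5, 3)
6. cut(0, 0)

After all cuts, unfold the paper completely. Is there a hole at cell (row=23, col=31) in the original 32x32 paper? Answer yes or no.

Op 1 fold_left: fold axis v@16; visible region now rows[0,32) x cols[0,16) = 32x16
Op 2 fold_down: fold axis h@16; visible region now rows[16,32) x cols[0,16) = 16x16
Op 3 fold_down: fold axis h@24; visible region now rows[24,32) x cols[0,16) = 8x16
Op 4 cut(5, 2): punch at orig (29,2); cuts so far [(29, 2)]; region rows[24,32) x cols[0,16) = 8x16
Op 5 cut(5, 3): punch at orig (29,3); cuts so far [(29, 2), (29, 3)]; region rows[24,32) x cols[0,16) = 8x16
Op 6 cut(0, 0): punch at orig (24,0); cuts so far [(24, 0), (29, 2), (29, 3)]; region rows[24,32) x cols[0,16) = 8x16
Unfold 1 (reflect across h@24): 6 holes -> [(18, 2), (18, 3), (23, 0), (24, 0), (29, 2), (29, 3)]
Unfold 2 (reflect across h@16): 12 holes -> [(2, 2), (2, 3), (7, 0), (8, 0), (13, 2), (13, 3), (18, 2), (18, 3), (23, 0), (24, 0), (29, 2), (29, 3)]
Unfold 3 (reflect across v@16): 24 holes -> [(2, 2), (2, 3), (2, 28), (2, 29), (7, 0), (7, 31), (8, 0), (8, 31), (13, 2), (13, 3), (13, 28), (13, 29), (18, 2), (18, 3), (18, 28), (18, 29), (23, 0), (23, 31), (24, 0), (24, 31), (29, 2), (29, 3), (29, 28), (29, 29)]
Holes: [(2, 2), (2, 3), (2, 28), (2, 29), (7, 0), (7, 31), (8, 0), (8, 31), (13, 2), (13, 3), (13, 28), (13, 29), (18, 2), (18, 3), (18, 28), (18, 29), (23, 0), (23, 31), (24, 0), (24, 31), (29, 2), (29, 3), (29, 28), (29, 29)]

Answer: yes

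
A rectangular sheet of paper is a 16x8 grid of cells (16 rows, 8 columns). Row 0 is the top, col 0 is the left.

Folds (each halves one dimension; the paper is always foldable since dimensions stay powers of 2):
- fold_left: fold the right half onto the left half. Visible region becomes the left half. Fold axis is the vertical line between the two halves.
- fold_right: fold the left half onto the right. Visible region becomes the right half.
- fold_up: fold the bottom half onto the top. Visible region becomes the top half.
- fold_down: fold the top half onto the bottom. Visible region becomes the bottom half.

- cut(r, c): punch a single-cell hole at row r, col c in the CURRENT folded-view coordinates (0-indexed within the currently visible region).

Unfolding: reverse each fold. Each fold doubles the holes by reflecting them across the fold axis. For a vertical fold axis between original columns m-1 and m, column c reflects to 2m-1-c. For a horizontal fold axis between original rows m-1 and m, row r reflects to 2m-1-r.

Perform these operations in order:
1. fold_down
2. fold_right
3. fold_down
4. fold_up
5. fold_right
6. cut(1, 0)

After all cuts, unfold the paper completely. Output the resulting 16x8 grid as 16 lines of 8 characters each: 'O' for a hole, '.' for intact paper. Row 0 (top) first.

Answer: ........
.OO..OO.
.OO..OO.
........
........
.OO..OO.
.OO..OO.
........
........
.OO..OO.
.OO..OO.
........
........
.OO..OO.
.OO..OO.
........

Derivation:
Op 1 fold_down: fold axis h@8; visible region now rows[8,16) x cols[0,8) = 8x8
Op 2 fold_right: fold axis v@4; visible region now rows[8,16) x cols[4,8) = 8x4
Op 3 fold_down: fold axis h@12; visible region now rows[12,16) x cols[4,8) = 4x4
Op 4 fold_up: fold axis h@14; visible region now rows[12,14) x cols[4,8) = 2x4
Op 5 fold_right: fold axis v@6; visible region now rows[12,14) x cols[6,8) = 2x2
Op 6 cut(1, 0): punch at orig (13,6); cuts so far [(13, 6)]; region rows[12,14) x cols[6,8) = 2x2
Unfold 1 (reflect across v@6): 2 holes -> [(13, 5), (13, 6)]
Unfold 2 (reflect across h@14): 4 holes -> [(13, 5), (13, 6), (14, 5), (14, 6)]
Unfold 3 (reflect across h@12): 8 holes -> [(9, 5), (9, 6), (10, 5), (10, 6), (13, 5), (13, 6), (14, 5), (14, 6)]
Unfold 4 (reflect across v@4): 16 holes -> [(9, 1), (9, 2), (9, 5), (9, 6), (10, 1), (10, 2), (10, 5), (10, 6), (13, 1), (13, 2), (13, 5), (13, 6), (14, 1), (14, 2), (14, 5), (14, 6)]
Unfold 5 (reflect across h@8): 32 holes -> [(1, 1), (1, 2), (1, 5), (1, 6), (2, 1), (2, 2), (2, 5), (2, 6), (5, 1), (5, 2), (5, 5), (5, 6), (6, 1), (6, 2), (6, 5), (6, 6), (9, 1), (9, 2), (9, 5), (9, 6), (10, 1), (10, 2), (10, 5), (10, 6), (13, 1), (13, 2), (13, 5), (13, 6), (14, 1), (14, 2), (14, 5), (14, 6)]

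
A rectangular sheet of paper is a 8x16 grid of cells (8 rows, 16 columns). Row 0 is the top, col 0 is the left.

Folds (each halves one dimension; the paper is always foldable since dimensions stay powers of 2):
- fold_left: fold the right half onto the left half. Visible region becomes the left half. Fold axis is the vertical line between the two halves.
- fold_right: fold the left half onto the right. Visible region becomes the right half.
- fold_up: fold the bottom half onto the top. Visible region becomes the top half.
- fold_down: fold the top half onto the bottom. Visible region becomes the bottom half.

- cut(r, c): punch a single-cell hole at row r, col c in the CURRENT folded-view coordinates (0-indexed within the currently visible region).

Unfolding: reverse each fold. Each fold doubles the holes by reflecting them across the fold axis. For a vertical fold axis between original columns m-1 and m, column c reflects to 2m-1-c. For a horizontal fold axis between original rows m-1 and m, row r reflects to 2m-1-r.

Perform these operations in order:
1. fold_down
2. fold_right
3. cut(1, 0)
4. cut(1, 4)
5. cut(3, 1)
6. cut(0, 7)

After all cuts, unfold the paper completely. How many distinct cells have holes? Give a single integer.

Op 1 fold_down: fold axis h@4; visible region now rows[4,8) x cols[0,16) = 4x16
Op 2 fold_right: fold axis v@8; visible region now rows[4,8) x cols[8,16) = 4x8
Op 3 cut(1, 0): punch at orig (5,8); cuts so far [(5, 8)]; region rows[4,8) x cols[8,16) = 4x8
Op 4 cut(1, 4): punch at orig (5,12); cuts so far [(5, 8), (5, 12)]; region rows[4,8) x cols[8,16) = 4x8
Op 5 cut(3, 1): punch at orig (7,9); cuts so far [(5, 8), (5, 12), (7, 9)]; region rows[4,8) x cols[8,16) = 4x8
Op 6 cut(0, 7): punch at orig (4,15); cuts so far [(4, 15), (5, 8), (5, 12), (7, 9)]; region rows[4,8) x cols[8,16) = 4x8
Unfold 1 (reflect across v@8): 8 holes -> [(4, 0), (4, 15), (5, 3), (5, 7), (5, 8), (5, 12), (7, 6), (7, 9)]
Unfold 2 (reflect across h@4): 16 holes -> [(0, 6), (0, 9), (2, 3), (2, 7), (2, 8), (2, 12), (3, 0), (3, 15), (4, 0), (4, 15), (5, 3), (5, 7), (5, 8), (5, 12), (7, 6), (7, 9)]

Answer: 16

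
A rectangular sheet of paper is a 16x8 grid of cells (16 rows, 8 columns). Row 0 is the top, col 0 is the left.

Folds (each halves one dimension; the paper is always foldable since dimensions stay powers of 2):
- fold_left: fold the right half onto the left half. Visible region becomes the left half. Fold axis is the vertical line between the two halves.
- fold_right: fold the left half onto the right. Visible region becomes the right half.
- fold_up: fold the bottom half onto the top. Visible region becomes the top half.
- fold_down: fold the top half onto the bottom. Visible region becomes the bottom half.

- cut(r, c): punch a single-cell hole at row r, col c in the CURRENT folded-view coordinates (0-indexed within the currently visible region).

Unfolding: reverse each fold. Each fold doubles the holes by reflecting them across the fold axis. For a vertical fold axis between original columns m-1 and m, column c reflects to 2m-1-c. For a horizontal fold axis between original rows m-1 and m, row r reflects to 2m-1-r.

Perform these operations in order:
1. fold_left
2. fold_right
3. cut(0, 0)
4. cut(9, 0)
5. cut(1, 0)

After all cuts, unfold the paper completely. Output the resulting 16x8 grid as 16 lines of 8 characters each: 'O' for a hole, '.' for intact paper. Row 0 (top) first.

Answer: .OO..OO.
.OO..OO.
........
........
........
........
........
........
........
.OO..OO.
........
........
........
........
........
........

Derivation:
Op 1 fold_left: fold axis v@4; visible region now rows[0,16) x cols[0,4) = 16x4
Op 2 fold_right: fold axis v@2; visible region now rows[0,16) x cols[2,4) = 16x2
Op 3 cut(0, 0): punch at orig (0,2); cuts so far [(0, 2)]; region rows[0,16) x cols[2,4) = 16x2
Op 4 cut(9, 0): punch at orig (9,2); cuts so far [(0, 2), (9, 2)]; region rows[0,16) x cols[2,4) = 16x2
Op 5 cut(1, 0): punch at orig (1,2); cuts so far [(0, 2), (1, 2), (9, 2)]; region rows[0,16) x cols[2,4) = 16x2
Unfold 1 (reflect across v@2): 6 holes -> [(0, 1), (0, 2), (1, 1), (1, 2), (9, 1), (9, 2)]
Unfold 2 (reflect across v@4): 12 holes -> [(0, 1), (0, 2), (0, 5), (0, 6), (1, 1), (1, 2), (1, 5), (1, 6), (9, 1), (9, 2), (9, 5), (9, 6)]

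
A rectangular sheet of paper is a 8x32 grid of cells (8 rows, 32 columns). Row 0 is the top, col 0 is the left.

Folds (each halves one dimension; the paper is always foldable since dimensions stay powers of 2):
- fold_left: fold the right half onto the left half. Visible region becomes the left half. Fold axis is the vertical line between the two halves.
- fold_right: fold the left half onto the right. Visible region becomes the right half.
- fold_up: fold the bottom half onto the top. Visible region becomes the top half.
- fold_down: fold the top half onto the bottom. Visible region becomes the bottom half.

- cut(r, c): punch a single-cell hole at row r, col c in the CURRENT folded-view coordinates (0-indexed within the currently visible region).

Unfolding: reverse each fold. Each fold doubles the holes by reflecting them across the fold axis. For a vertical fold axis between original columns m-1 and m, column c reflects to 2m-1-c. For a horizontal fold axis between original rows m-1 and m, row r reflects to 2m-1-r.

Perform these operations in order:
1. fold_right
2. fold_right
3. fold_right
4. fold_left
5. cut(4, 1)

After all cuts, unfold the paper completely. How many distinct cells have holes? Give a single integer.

Op 1 fold_right: fold axis v@16; visible region now rows[0,8) x cols[16,32) = 8x16
Op 2 fold_right: fold axis v@24; visible region now rows[0,8) x cols[24,32) = 8x8
Op 3 fold_right: fold axis v@28; visible region now rows[0,8) x cols[28,32) = 8x4
Op 4 fold_left: fold axis v@30; visible region now rows[0,8) x cols[28,30) = 8x2
Op 5 cut(4, 1): punch at orig (4,29); cuts so far [(4, 29)]; region rows[0,8) x cols[28,30) = 8x2
Unfold 1 (reflect across v@30): 2 holes -> [(4, 29), (4, 30)]
Unfold 2 (reflect across v@28): 4 holes -> [(4, 25), (4, 26), (4, 29), (4, 30)]
Unfold 3 (reflect across v@24): 8 holes -> [(4, 17), (4, 18), (4, 21), (4, 22), (4, 25), (4, 26), (4, 29), (4, 30)]
Unfold 4 (reflect across v@16): 16 holes -> [(4, 1), (4, 2), (4, 5), (4, 6), (4, 9), (4, 10), (4, 13), (4, 14), (4, 17), (4, 18), (4, 21), (4, 22), (4, 25), (4, 26), (4, 29), (4, 30)]

Answer: 16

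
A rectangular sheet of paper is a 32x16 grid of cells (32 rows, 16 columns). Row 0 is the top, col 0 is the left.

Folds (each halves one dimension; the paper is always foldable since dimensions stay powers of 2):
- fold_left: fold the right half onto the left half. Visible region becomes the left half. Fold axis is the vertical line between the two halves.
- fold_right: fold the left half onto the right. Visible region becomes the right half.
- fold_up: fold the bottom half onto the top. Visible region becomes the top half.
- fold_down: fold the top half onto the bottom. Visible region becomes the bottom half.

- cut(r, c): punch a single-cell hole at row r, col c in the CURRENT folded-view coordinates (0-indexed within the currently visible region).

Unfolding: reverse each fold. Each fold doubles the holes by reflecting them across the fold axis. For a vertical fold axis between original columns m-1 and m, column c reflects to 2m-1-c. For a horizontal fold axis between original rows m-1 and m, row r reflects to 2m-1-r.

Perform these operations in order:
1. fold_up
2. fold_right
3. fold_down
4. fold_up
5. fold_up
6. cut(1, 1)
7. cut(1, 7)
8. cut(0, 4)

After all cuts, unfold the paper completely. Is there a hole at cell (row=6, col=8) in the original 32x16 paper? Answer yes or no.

Answer: no

Derivation:
Op 1 fold_up: fold axis h@16; visible region now rows[0,16) x cols[0,16) = 16x16
Op 2 fold_right: fold axis v@8; visible region now rows[0,16) x cols[8,16) = 16x8
Op 3 fold_down: fold axis h@8; visible region now rows[8,16) x cols[8,16) = 8x8
Op 4 fold_up: fold axis h@12; visible region now rows[8,12) x cols[8,16) = 4x8
Op 5 fold_up: fold axis h@10; visible region now rows[8,10) x cols[8,16) = 2x8
Op 6 cut(1, 1): punch at orig (9,9); cuts so far [(9, 9)]; region rows[8,10) x cols[8,16) = 2x8
Op 7 cut(1, 7): punch at orig (9,15); cuts so far [(9, 9), (9, 15)]; region rows[8,10) x cols[8,16) = 2x8
Op 8 cut(0, 4): punch at orig (8,12); cuts so far [(8, 12), (9, 9), (9, 15)]; region rows[8,10) x cols[8,16) = 2x8
Unfold 1 (reflect across h@10): 6 holes -> [(8, 12), (9, 9), (9, 15), (10, 9), (10, 15), (11, 12)]
Unfold 2 (reflect across h@12): 12 holes -> [(8, 12), (9, 9), (9, 15), (10, 9), (10, 15), (11, 12), (12, 12), (13, 9), (13, 15), (14, 9), (14, 15), (15, 12)]
Unfold 3 (reflect across h@8): 24 holes -> [(0, 12), (1, 9), (1, 15), (2, 9), (2, 15), (3, 12), (4, 12), (5, 9), (5, 15), (6, 9), (6, 15), (7, 12), (8, 12), (9, 9), (9, 15), (10, 9), (10, 15), (11, 12), (12, 12), (13, 9), (13, 15), (14, 9), (14, 15), (15, 12)]
Unfold 4 (reflect across v@8): 48 holes -> [(0, 3), (0, 12), (1, 0), (1, 6), (1, 9), (1, 15), (2, 0), (2, 6), (2, 9), (2, 15), (3, 3), (3, 12), (4, 3), (4, 12), (5, 0), (5, 6), (5, 9), (5, 15), (6, 0), (6, 6), (6, 9), (6, 15), (7, 3), (7, 12), (8, 3), (8, 12), (9, 0), (9, 6), (9, 9), (9, 15), (10, 0), (10, 6), (10, 9), (10, 15), (11, 3), (11, 12), (12, 3), (12, 12), (13, 0), (13, 6), (13, 9), (13, 15), (14, 0), (14, 6), (14, 9), (14, 15), (15, 3), (15, 12)]
Unfold 5 (reflect across h@16): 96 holes -> [(0, 3), (0, 12), (1, 0), (1, 6), (1, 9), (1, 15), (2, 0), (2, 6), (2, 9), (2, 15), (3, 3), (3, 12), (4, 3), (4, 12), (5, 0), (5, 6), (5, 9), (5, 15), (6, 0), (6, 6), (6, 9), (6, 15), (7, 3), (7, 12), (8, 3), (8, 12), (9, 0), (9, 6), (9, 9), (9, 15), (10, 0), (10, 6), (10, 9), (10, 15), (11, 3), (11, 12), (12, 3), (12, 12), (13, 0), (13, 6), (13, 9), (13, 15), (14, 0), (14, 6), (14, 9), (14, 15), (15, 3), (15, 12), (16, 3), (16, 12), (17, 0), (17, 6), (17, 9), (17, 15), (18, 0), (18, 6), (18, 9), (18, 15), (19, 3), (19, 12), (20, 3), (20, 12), (21, 0), (21, 6), (21, 9), (21, 15), (22, 0), (22, 6), (22, 9), (22, 15), (23, 3), (23, 12), (24, 3), (24, 12), (25, 0), (25, 6), (25, 9), (25, 15), (26, 0), (26, 6), (26, 9), (26, 15), (27, 3), (27, 12), (28, 3), (28, 12), (29, 0), (29, 6), (29, 9), (29, 15), (30, 0), (30, 6), (30, 9), (30, 15), (31, 3), (31, 12)]
Holes: [(0, 3), (0, 12), (1, 0), (1, 6), (1, 9), (1, 15), (2, 0), (2, 6), (2, 9), (2, 15), (3, 3), (3, 12), (4, 3), (4, 12), (5, 0), (5, 6), (5, 9), (5, 15), (6, 0), (6, 6), (6, 9), (6, 15), (7, 3), (7, 12), (8, 3), (8, 12), (9, 0), (9, 6), (9, 9), (9, 15), (10, 0), (10, 6), (10, 9), (10, 15), (11, 3), (11, 12), (12, 3), (12, 12), (13, 0), (13, 6), (13, 9), (13, 15), (14, 0), (14, 6), (14, 9), (14, 15), (15, 3), (15, 12), (16, 3), (16, 12), (17, 0), (17, 6), (17, 9), (17, 15), (18, 0), (18, 6), (18, 9), (18, 15), (19, 3), (19, 12), (20, 3), (20, 12), (21, 0), (21, 6), (21, 9), (21, 15), (22, 0), (22, 6), (22, 9), (22, 15), (23, 3), (23, 12), (24, 3), (24, 12), (25, 0), (25, 6), (25, 9), (25, 15), (26, 0), (26, 6), (26, 9), (26, 15), (27, 3), (27, 12), (28, 3), (28, 12), (29, 0), (29, 6), (29, 9), (29, 15), (30, 0), (30, 6), (30, 9), (30, 15), (31, 3), (31, 12)]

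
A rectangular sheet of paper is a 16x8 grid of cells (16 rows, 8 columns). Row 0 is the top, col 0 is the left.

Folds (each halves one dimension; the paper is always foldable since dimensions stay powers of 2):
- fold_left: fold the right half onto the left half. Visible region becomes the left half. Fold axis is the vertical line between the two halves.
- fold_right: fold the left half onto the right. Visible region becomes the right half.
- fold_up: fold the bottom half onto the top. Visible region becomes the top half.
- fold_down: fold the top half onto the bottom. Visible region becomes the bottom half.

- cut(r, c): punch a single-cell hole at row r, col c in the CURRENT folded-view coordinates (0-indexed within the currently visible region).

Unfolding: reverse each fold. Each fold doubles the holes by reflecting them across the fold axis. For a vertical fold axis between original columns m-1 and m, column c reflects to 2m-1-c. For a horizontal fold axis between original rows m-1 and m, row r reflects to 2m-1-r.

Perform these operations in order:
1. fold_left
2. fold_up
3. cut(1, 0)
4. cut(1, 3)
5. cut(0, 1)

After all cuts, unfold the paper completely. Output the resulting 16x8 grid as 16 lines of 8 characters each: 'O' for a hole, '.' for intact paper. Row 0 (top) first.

Answer: .O....O.
O..OO..O
........
........
........
........
........
........
........
........
........
........
........
........
O..OO..O
.O....O.

Derivation:
Op 1 fold_left: fold axis v@4; visible region now rows[0,16) x cols[0,4) = 16x4
Op 2 fold_up: fold axis h@8; visible region now rows[0,8) x cols[0,4) = 8x4
Op 3 cut(1, 0): punch at orig (1,0); cuts so far [(1, 0)]; region rows[0,8) x cols[0,4) = 8x4
Op 4 cut(1, 3): punch at orig (1,3); cuts so far [(1, 0), (1, 3)]; region rows[0,8) x cols[0,4) = 8x4
Op 5 cut(0, 1): punch at orig (0,1); cuts so far [(0, 1), (1, 0), (1, 3)]; region rows[0,8) x cols[0,4) = 8x4
Unfold 1 (reflect across h@8): 6 holes -> [(0, 1), (1, 0), (1, 3), (14, 0), (14, 3), (15, 1)]
Unfold 2 (reflect across v@4): 12 holes -> [(0, 1), (0, 6), (1, 0), (1, 3), (1, 4), (1, 7), (14, 0), (14, 3), (14, 4), (14, 7), (15, 1), (15, 6)]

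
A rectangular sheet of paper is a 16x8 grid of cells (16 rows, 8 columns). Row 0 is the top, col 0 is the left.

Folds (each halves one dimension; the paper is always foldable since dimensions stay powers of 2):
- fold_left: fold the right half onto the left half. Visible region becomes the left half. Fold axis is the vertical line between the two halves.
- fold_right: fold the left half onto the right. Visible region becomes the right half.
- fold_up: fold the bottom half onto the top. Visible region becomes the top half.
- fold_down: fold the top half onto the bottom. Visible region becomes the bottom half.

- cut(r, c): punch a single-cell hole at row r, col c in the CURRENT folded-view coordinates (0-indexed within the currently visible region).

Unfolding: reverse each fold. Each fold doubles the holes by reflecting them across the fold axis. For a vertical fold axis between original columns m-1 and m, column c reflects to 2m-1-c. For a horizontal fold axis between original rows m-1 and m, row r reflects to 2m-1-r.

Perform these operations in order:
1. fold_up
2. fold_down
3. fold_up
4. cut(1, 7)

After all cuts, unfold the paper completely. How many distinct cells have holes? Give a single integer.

Op 1 fold_up: fold axis h@8; visible region now rows[0,8) x cols[0,8) = 8x8
Op 2 fold_down: fold axis h@4; visible region now rows[4,8) x cols[0,8) = 4x8
Op 3 fold_up: fold axis h@6; visible region now rows[4,6) x cols[0,8) = 2x8
Op 4 cut(1, 7): punch at orig (5,7); cuts so far [(5, 7)]; region rows[4,6) x cols[0,8) = 2x8
Unfold 1 (reflect across h@6): 2 holes -> [(5, 7), (6, 7)]
Unfold 2 (reflect across h@4): 4 holes -> [(1, 7), (2, 7), (5, 7), (6, 7)]
Unfold 3 (reflect across h@8): 8 holes -> [(1, 7), (2, 7), (5, 7), (6, 7), (9, 7), (10, 7), (13, 7), (14, 7)]

Answer: 8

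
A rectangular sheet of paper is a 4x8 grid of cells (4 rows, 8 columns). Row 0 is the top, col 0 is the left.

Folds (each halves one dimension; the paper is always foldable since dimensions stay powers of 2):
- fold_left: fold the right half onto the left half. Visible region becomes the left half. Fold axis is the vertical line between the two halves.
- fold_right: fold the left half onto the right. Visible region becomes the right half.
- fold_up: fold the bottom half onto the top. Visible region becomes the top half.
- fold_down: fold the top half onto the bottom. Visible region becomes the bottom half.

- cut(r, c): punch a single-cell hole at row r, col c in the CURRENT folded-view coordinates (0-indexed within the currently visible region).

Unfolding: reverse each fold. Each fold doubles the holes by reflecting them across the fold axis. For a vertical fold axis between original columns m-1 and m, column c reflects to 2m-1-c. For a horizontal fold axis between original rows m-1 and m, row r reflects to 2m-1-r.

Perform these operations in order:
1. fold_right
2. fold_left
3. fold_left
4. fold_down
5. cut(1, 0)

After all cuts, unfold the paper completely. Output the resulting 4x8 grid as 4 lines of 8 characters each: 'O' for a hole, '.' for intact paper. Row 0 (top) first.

Op 1 fold_right: fold axis v@4; visible region now rows[0,4) x cols[4,8) = 4x4
Op 2 fold_left: fold axis v@6; visible region now rows[0,4) x cols[4,6) = 4x2
Op 3 fold_left: fold axis v@5; visible region now rows[0,4) x cols[4,5) = 4x1
Op 4 fold_down: fold axis h@2; visible region now rows[2,4) x cols[4,5) = 2x1
Op 5 cut(1, 0): punch at orig (3,4); cuts so far [(3, 4)]; region rows[2,4) x cols[4,5) = 2x1
Unfold 1 (reflect across h@2): 2 holes -> [(0, 4), (3, 4)]
Unfold 2 (reflect across v@5): 4 holes -> [(0, 4), (0, 5), (3, 4), (3, 5)]
Unfold 3 (reflect across v@6): 8 holes -> [(0, 4), (0, 5), (0, 6), (0, 7), (3, 4), (3, 5), (3, 6), (3, 7)]
Unfold 4 (reflect across v@4): 16 holes -> [(0, 0), (0, 1), (0, 2), (0, 3), (0, 4), (0, 5), (0, 6), (0, 7), (3, 0), (3, 1), (3, 2), (3, 3), (3, 4), (3, 5), (3, 6), (3, 7)]

Answer: OOOOOOOO
........
........
OOOOOOOO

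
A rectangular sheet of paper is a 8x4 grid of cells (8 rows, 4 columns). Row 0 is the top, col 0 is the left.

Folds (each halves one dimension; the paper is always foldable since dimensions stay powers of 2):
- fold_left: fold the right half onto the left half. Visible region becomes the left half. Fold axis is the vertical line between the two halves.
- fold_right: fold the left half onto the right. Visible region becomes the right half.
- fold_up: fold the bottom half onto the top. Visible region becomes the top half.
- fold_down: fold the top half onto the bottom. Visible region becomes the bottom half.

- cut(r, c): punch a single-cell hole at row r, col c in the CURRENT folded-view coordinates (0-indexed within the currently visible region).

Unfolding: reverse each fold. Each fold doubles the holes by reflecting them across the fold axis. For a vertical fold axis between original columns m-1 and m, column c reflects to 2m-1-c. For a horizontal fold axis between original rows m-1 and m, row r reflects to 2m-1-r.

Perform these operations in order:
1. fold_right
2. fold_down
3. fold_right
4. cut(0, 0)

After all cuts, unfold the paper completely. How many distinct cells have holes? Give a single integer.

Answer: 8

Derivation:
Op 1 fold_right: fold axis v@2; visible region now rows[0,8) x cols[2,4) = 8x2
Op 2 fold_down: fold axis h@4; visible region now rows[4,8) x cols[2,4) = 4x2
Op 3 fold_right: fold axis v@3; visible region now rows[4,8) x cols[3,4) = 4x1
Op 4 cut(0, 0): punch at orig (4,3); cuts so far [(4, 3)]; region rows[4,8) x cols[3,4) = 4x1
Unfold 1 (reflect across v@3): 2 holes -> [(4, 2), (4, 3)]
Unfold 2 (reflect across h@4): 4 holes -> [(3, 2), (3, 3), (4, 2), (4, 3)]
Unfold 3 (reflect across v@2): 8 holes -> [(3, 0), (3, 1), (3, 2), (3, 3), (4, 0), (4, 1), (4, 2), (4, 3)]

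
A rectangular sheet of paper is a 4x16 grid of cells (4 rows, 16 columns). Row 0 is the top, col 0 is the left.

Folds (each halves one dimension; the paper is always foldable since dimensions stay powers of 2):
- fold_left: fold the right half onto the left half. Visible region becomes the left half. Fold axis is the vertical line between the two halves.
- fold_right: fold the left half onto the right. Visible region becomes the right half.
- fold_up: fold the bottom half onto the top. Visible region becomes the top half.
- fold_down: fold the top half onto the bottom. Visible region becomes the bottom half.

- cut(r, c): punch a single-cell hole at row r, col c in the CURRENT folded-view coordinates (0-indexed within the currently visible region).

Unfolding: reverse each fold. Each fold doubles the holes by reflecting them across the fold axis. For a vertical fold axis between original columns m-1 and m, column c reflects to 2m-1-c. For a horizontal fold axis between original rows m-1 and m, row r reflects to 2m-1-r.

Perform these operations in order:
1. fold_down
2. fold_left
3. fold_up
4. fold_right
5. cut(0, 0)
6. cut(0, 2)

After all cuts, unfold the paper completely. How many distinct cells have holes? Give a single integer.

Op 1 fold_down: fold axis h@2; visible region now rows[2,4) x cols[0,16) = 2x16
Op 2 fold_left: fold axis v@8; visible region now rows[2,4) x cols[0,8) = 2x8
Op 3 fold_up: fold axis h@3; visible region now rows[2,3) x cols[0,8) = 1x8
Op 4 fold_right: fold axis v@4; visible region now rows[2,3) x cols[4,8) = 1x4
Op 5 cut(0, 0): punch at orig (2,4); cuts so far [(2, 4)]; region rows[2,3) x cols[4,8) = 1x4
Op 6 cut(0, 2): punch at orig (2,6); cuts so far [(2, 4), (2, 6)]; region rows[2,3) x cols[4,8) = 1x4
Unfold 1 (reflect across v@4): 4 holes -> [(2, 1), (2, 3), (2, 4), (2, 6)]
Unfold 2 (reflect across h@3): 8 holes -> [(2, 1), (2, 3), (2, 4), (2, 6), (3, 1), (3, 3), (3, 4), (3, 6)]
Unfold 3 (reflect across v@8): 16 holes -> [(2, 1), (2, 3), (2, 4), (2, 6), (2, 9), (2, 11), (2, 12), (2, 14), (3, 1), (3, 3), (3, 4), (3, 6), (3, 9), (3, 11), (3, 12), (3, 14)]
Unfold 4 (reflect across h@2): 32 holes -> [(0, 1), (0, 3), (0, 4), (0, 6), (0, 9), (0, 11), (0, 12), (0, 14), (1, 1), (1, 3), (1, 4), (1, 6), (1, 9), (1, 11), (1, 12), (1, 14), (2, 1), (2, 3), (2, 4), (2, 6), (2, 9), (2, 11), (2, 12), (2, 14), (3, 1), (3, 3), (3, 4), (3, 6), (3, 9), (3, 11), (3, 12), (3, 14)]

Answer: 32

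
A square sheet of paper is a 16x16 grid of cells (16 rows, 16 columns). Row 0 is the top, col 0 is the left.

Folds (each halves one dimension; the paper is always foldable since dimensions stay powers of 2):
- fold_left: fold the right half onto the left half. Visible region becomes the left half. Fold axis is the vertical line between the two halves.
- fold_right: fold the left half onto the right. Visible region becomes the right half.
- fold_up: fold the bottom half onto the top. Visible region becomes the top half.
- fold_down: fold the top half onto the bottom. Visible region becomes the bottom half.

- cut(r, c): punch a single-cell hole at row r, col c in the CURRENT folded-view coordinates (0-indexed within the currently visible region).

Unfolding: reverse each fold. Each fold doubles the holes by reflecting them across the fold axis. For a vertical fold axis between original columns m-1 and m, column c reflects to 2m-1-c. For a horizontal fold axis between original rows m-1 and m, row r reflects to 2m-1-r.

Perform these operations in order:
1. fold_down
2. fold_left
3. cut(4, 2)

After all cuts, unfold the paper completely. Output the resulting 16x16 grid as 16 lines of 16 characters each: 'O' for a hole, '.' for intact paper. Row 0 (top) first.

Answer: ................
................
................
..O..........O..
................
................
................
................
................
................
................
................
..O..........O..
................
................
................

Derivation:
Op 1 fold_down: fold axis h@8; visible region now rows[8,16) x cols[0,16) = 8x16
Op 2 fold_left: fold axis v@8; visible region now rows[8,16) x cols[0,8) = 8x8
Op 3 cut(4, 2): punch at orig (12,2); cuts so far [(12, 2)]; region rows[8,16) x cols[0,8) = 8x8
Unfold 1 (reflect across v@8): 2 holes -> [(12, 2), (12, 13)]
Unfold 2 (reflect across h@8): 4 holes -> [(3, 2), (3, 13), (12, 2), (12, 13)]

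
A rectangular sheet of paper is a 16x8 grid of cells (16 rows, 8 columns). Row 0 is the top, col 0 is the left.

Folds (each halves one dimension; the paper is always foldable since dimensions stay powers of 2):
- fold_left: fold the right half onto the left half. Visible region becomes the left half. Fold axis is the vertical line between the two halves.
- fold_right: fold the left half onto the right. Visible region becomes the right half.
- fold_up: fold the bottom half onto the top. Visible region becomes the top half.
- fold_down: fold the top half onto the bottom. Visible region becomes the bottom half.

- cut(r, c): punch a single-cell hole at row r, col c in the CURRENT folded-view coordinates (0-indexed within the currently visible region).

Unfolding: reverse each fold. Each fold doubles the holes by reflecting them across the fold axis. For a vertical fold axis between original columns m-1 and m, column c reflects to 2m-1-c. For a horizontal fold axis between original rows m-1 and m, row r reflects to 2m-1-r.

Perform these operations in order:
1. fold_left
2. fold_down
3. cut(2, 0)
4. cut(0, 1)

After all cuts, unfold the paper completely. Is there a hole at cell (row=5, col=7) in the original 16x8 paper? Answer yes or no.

Answer: yes

Derivation:
Op 1 fold_left: fold axis v@4; visible region now rows[0,16) x cols[0,4) = 16x4
Op 2 fold_down: fold axis h@8; visible region now rows[8,16) x cols[0,4) = 8x4
Op 3 cut(2, 0): punch at orig (10,0); cuts so far [(10, 0)]; region rows[8,16) x cols[0,4) = 8x4
Op 4 cut(0, 1): punch at orig (8,1); cuts so far [(8, 1), (10, 0)]; region rows[8,16) x cols[0,4) = 8x4
Unfold 1 (reflect across h@8): 4 holes -> [(5, 0), (7, 1), (8, 1), (10, 0)]
Unfold 2 (reflect across v@4): 8 holes -> [(5, 0), (5, 7), (7, 1), (7, 6), (8, 1), (8, 6), (10, 0), (10, 7)]
Holes: [(5, 0), (5, 7), (7, 1), (7, 6), (8, 1), (8, 6), (10, 0), (10, 7)]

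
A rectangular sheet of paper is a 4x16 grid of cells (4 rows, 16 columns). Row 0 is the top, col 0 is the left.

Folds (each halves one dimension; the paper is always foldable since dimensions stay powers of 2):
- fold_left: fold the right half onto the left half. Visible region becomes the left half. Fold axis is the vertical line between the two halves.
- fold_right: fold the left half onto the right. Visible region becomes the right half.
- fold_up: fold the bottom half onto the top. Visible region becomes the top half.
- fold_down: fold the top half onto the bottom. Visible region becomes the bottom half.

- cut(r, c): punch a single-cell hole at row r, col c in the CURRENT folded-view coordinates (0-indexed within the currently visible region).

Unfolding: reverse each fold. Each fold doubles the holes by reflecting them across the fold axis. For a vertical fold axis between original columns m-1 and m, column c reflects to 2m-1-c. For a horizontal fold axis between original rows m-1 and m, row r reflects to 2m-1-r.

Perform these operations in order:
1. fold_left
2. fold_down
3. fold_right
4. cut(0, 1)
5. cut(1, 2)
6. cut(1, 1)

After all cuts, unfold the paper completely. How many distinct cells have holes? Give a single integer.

Op 1 fold_left: fold axis v@8; visible region now rows[0,4) x cols[0,8) = 4x8
Op 2 fold_down: fold axis h@2; visible region now rows[2,4) x cols[0,8) = 2x8
Op 3 fold_right: fold axis v@4; visible region now rows[2,4) x cols[4,8) = 2x4
Op 4 cut(0, 1): punch at orig (2,5); cuts so far [(2, 5)]; region rows[2,4) x cols[4,8) = 2x4
Op 5 cut(1, 2): punch at orig (3,6); cuts so far [(2, 5), (3, 6)]; region rows[2,4) x cols[4,8) = 2x4
Op 6 cut(1, 1): punch at orig (3,5); cuts so far [(2, 5), (3, 5), (3, 6)]; region rows[2,4) x cols[4,8) = 2x4
Unfold 1 (reflect across v@4): 6 holes -> [(2, 2), (2, 5), (3, 1), (3, 2), (3, 5), (3, 6)]
Unfold 2 (reflect across h@2): 12 holes -> [(0, 1), (0, 2), (0, 5), (0, 6), (1, 2), (1, 5), (2, 2), (2, 5), (3, 1), (3, 2), (3, 5), (3, 6)]
Unfold 3 (reflect across v@8): 24 holes -> [(0, 1), (0, 2), (0, 5), (0, 6), (0, 9), (0, 10), (0, 13), (0, 14), (1, 2), (1, 5), (1, 10), (1, 13), (2, 2), (2, 5), (2, 10), (2, 13), (3, 1), (3, 2), (3, 5), (3, 6), (3, 9), (3, 10), (3, 13), (3, 14)]

Answer: 24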